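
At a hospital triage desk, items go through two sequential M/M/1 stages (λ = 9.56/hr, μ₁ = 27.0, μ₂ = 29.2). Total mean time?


Each node sees arrival rate λ = 9.56/hr (tandem ⇒ throughput preserved).
W₁ = 1/(μ₁−λ) = 1/(27.0−9.56) = 0.05734 hr
W₂ = 1/(μ₂−λ) = 1/(29.2−9.56) = 0.05092 hr
W_total = W₁ + W₂ = 0.05734 + 0.05092 = 0.10826 hr

Final: 0.10826 hr


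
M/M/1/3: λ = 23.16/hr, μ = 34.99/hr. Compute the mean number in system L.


ρ = 23.16/34.99 = 0.6619
L = ρ[1 − (K+1)ρ^K + Kρ^(K+1)] / [(1−ρ)(1−ρ^(K+1))]
Numerator: 0.6619·(1 − 4·0.289991 + 3·0.191946) = 0.275269
Denominator: (0.3381)·(0.808054) = 0.273200
L = 0.275269/0.273200 = 1.0076

Final: 1.0076


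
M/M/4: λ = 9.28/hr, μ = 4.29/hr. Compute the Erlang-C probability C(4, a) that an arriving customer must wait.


a = λ/μ = 2.1632; ρ = a/4 = 0.5408
P₀ = 0.108973 (from M/M/c formula)
C(c,a) = [a^c/(c!(1−ρ))]·P₀ = [21.89590/(24·0.4592)]·0.108973
= 1.98675·0.108973 = 0.216502

Final: 0.216502


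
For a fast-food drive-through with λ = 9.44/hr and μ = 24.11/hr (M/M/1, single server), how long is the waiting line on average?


ρ = 9.44/24.11 = 0.3915
Lq = ρ²/(1−ρ) = 0.1533/0.6085 = 0.2520

Final: 0.2520


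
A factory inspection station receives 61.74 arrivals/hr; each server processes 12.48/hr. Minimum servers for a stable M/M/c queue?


Stability requires cμ > λ ⇔ c > λ/μ.
λ/μ = 61.74/12.48 = 4.9471
Minimum integer c = ⌊4.9471⌋ + 1 = 5
Check: 5·12.48 = 62.40 > 61.74, while 4·12.48 = 49.92 ≤ 61.74

Final: 5 servers


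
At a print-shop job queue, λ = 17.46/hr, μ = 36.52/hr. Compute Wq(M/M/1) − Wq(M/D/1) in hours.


ρ = 17.46/36.52 = 0.4781
Wq(M/M/1) = ρ/(μ−λ) = 0.4781/19.06 = 0.02508 hr
Wq(M/D/1) = ρ/(2(μ−λ)) = 0.01254 hr
Savings = 0.02508 − 0.01254 = 0.01254 hr

Final: 0.01254 hr


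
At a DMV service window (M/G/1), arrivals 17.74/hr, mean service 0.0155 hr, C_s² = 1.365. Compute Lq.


ρ = λ·E[S] = 17.74·0.0155 = 0.2750
Lq = ρ²(1+C_s²)/(2(1−ρ)) = 0.07561·(1+1.365)/(2·0.7250)
= 0.07561·2.3650/1.4501 = 0.12331

Final: 0.12331


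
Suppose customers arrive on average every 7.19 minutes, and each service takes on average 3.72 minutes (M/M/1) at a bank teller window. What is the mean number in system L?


λ = 60/7.19 = 8.3449 /hr
μ = 60/3.72 = 16.1290 /hr
ρ = λ/μ = 8.3449/16.1290 = 0.5174
L = ρ/(1−ρ) = 0.5174/0.4826 = 1.0720

Final: 1.0720


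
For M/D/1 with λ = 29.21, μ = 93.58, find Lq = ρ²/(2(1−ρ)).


ρ = 29.21/93.58 = 0.3121
M/D/1: Lq = ρ²/(2(1−ρ)) = 0.09743/(2·0.6879) = 0.07082

Final: 0.07082


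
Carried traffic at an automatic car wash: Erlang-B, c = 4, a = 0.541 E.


B(4,0.541) = 0.002078 (Erlang-B)
Carried load = a(1 − B) = 0.541·(1 − 0.002078) = 0.541·0.997922 = 0.5399 E

Final: 0.5399 Erlangs


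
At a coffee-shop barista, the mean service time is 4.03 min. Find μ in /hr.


μ = 1/(service time) in consistent units.
1 hour = 60 min, so μ = 60/4.03 = 14.8883 per hour

Final: 14.8883 /hr


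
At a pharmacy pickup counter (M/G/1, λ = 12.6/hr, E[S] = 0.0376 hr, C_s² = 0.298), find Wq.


ρ = λ·E[S] = 12.6·0.0376 = 0.4738
E[S²] = E[S]²(1+C_s²) = 0.0376²·(1+0.298) = 0.001835
Wq = λ·E[S²]/(2(1−ρ)) = 12.6·0.001835/(2·0.5262) = 0.02197 hr

Final: 0.02197 hr


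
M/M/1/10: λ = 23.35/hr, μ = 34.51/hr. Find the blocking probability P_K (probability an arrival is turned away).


ρ = λ/μ = 23.35/34.51 = 0.6766
P_K = (1−ρ)ρ^K/(1−ρ^(K+1)) = (0.3234·0.020110)/(1 − 0.013607)
= 0.006503/0.986393 = 0.006593

Final: 0.006593


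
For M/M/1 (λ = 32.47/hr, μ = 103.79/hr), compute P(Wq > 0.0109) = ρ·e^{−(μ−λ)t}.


ρ = 32.47/103.79 = 0.3128
P(Wq > t) = ρ·e^{−(μ−λ)t} = 0.3128·e^{−0.7774}
= 0.3128·0.459605 = 0.143784

Final: 0.143784


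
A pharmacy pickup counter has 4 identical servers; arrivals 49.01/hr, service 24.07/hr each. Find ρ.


ρ = λ/(cμ) = 49.01/(4·24.07) = 49.01/96.28 = 0.5090

Final: 0.5090


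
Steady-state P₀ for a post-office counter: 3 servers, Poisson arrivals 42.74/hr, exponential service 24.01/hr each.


a = λ/μ = 42.74/24.01 = 1.7801; ρ = a/c = 0.5934
Σ_{k=0}^{2} a^k/k! (terms k=0..2) = 1.00000 + 1.78009 + 1.58436 = 4.36445
Tail: a^3/(3!(1−ρ)) = 5.64062/(6·0.4066) = 2.31190
P₀ = 1/(4.36445 + 2.31190) = 1/6.67636 = 0.149782

Final: 0.149782


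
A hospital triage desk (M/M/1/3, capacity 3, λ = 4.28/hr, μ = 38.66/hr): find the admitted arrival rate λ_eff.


ρ = 0.1107; P_K = (1−ρ)ρ^3/(1−ρ^4) = 0.001207
λ_eff = λ(1 − P_K) = 4.28·(1 − 0.001207) = 4.28·0.998793 = 4.2748 /hr

Final: 4.2748 /hr


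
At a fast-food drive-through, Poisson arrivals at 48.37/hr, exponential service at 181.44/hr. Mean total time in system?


W = 1/(μ−λ) = 1/(181.44 − 48.37) = 1/133.07 = 0.007515 hr

Final: 0.007515 hr


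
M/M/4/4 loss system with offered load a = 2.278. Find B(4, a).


B(c,a) = (a^c/c!) / Σ_{k=0}^{c} a^k/k!
a^4/4! = 1.122028
Σ terms (k=0..4): 1.00000 + 2.27800 + 2.59464 + 1.97020 + 1.12203 = 8.964868
B = 1.122028/8.964868 = 0.125158

Final: 0.125158


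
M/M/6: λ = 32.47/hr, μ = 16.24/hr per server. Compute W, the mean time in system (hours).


a = 1.9994; ρ = 0.3332; P₀ = 0.135219
Lq = P₀·a^c·ρ/(c!(1−ρ)²) = 0.008992
Wq = Lq/λ = 0.008992/32.47 = 0.0002769 hr
W = Wq + 1/μ = 0.0002769 + 0.06158 = 0.06185 hr

Final: 0.06185 hr


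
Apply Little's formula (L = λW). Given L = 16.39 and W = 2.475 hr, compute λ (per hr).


λ = L/W = 16.39/2.475 = 6.6222 /hr

Final: 6.6222 /hr


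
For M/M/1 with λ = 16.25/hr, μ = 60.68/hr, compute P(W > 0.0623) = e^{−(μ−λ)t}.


W ~ Exponential(μ−λ) for M/M/1.
μ − λ = 60.68 − 16.25 = 44.4300
P(W > t) = e^{−(μ−λ)t} = e^{−2.7680} = 0.062788

Final: 0.062788


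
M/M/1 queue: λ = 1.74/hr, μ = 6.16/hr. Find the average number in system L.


ρ = λ/μ = 1.74/6.16 = 0.2825
L = ρ/(1−ρ) = 0.2825/(1 − 0.2825) = 0.2825/0.7175 = 0.3937

Final: 0.3937


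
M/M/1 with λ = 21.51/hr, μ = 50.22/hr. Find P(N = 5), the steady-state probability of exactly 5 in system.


ρ = 21.51/50.22 = 0.4283
P_n = (1−ρ)·ρ^n = (1 − 0.4283)·0.4283^5 = 0.5717·0.014415 = 0.008241

Final: 0.008241


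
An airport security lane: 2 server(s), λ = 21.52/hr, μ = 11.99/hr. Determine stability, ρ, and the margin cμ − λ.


Total capacity cμ = 2·11.99 = 23.98/hr
ρ = λ/(cμ) = 21.52/23.98 = 0.8974
Stable ⇔ ρ < 1: YES
Spare capacity = cμ − λ = 23.98 − 21.52 = 2.46/hr

Final: ρ = 0.8974; stable; margin = 2.46/hr


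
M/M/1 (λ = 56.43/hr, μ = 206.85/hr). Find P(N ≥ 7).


ρ = 56.43/206.85 = 0.2728
P(N ≥ n) = ρ^n = 0.2728^7 = 0.0001125

Final: 0.0001125


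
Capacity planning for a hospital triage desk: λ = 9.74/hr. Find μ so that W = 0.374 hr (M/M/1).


W = 1/(μ−λ) ⇒ μ − λ = 1/W = 1/0.374 = 2.6738
μ = λ + 1/W = 9.74 + 2.6738 = 12.4138 per hr

Final: 12.4138 /hr


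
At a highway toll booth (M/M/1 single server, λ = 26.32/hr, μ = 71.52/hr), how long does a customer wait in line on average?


ρ = 26.32/71.52 = 0.3680
Wq = ρ/(μ−λ) = 0.3680/(71.52 − 26.32) = 0.3680/45.20 = 0.008142 hr

Final: 0.008142 hr


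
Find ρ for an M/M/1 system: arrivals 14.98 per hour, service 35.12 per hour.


ρ = λ/μ = 14.98/35.12 = 0.4265

Final: 0.4265


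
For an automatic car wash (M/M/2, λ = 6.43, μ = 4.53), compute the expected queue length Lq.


a = λ/μ = 1.4194; ρ = a/2 = 0.7097
P₀ = 0.169787
Lq = P₀·a^c·ρ / (c!·(1−ρ)²) = 0.169787·2.01477·0.7097/(2·0.08427)
= 1.44055

Final: 1.44055


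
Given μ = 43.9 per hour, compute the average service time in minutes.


Mean service time = 1/μ = 1/43.9 hour = 0.02278 hour
In minutes: 0.02278 × 60 = 1.3667 min

Final: 1.3667 min


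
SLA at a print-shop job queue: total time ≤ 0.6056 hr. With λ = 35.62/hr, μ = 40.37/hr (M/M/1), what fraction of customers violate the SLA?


W ~ Exponential(μ−λ) for M/M/1.
μ − λ = 40.37 − 35.62 = 4.7500
P(W > t) = e^{−(μ−λ)t} = e^{−2.8766} = 0.056326

Final: 0.056326


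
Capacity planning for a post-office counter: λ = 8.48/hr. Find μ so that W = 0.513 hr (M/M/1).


W = 1/(μ−λ) ⇒ μ − λ = 1/W = 1/0.513 = 1.9493
μ = λ + 1/W = 8.48 + 1.9493 = 10.4293 per hr

Final: 10.4293 /hr


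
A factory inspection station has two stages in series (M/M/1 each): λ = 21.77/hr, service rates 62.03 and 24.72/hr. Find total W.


Each node sees arrival rate λ = 21.77/hr (tandem ⇒ throughput preserved).
W₁ = 1/(μ₁−λ) = 1/(62.03−21.77) = 0.02484 hr
W₂ = 1/(μ₂−λ) = 1/(24.72−21.77) = 0.33898 hr
W_total = W₁ + W₂ = 0.02484 + 0.33898 = 0.36382 hr

Final: 0.36382 hr


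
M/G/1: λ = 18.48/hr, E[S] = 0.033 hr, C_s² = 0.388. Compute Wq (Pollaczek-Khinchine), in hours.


ρ = λ·E[S] = 18.48·0.033 = 0.6098
E[S²] = E[S]²(1+C_s²) = 0.033²·(1+0.388) = 0.001512
Wq = λ·E[S²]/(2(1−ρ)) = 18.48·0.001512/(2·0.3902) = 0.03580 hr

Final: 0.03580 hr


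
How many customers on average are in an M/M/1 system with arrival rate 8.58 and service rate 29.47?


ρ = λ/μ = 8.58/29.47 = 0.2911
L = ρ/(1−ρ) = 0.2911/(1 − 0.2911) = 0.2911/0.7089 = 0.4107

Final: 0.4107


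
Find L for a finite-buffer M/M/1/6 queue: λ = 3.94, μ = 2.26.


ρ = 3.94/2.26 = 1.7434
L = ρ[1 − (K+1)ρ^K + Kρ^(K+1)] / [(1−ρ)(1−ρ^(K+1))]
Numerator: 1.7434·(1 − 7·28.075448 + 6·48.945693) = 171.104122
Denominator: (-0.7434)·(-47.945693) = 35.641046
L = 171.104122/35.641046 = 4.8008

Final: 4.8008


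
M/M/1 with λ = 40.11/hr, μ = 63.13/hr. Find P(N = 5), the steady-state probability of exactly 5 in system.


ρ = 40.11/63.13 = 0.6354
P_n = (1−ρ)·ρ^n = (1 − 0.6354)·0.6354^5 = 0.3646·0.103534 = 0.037753

Final: 0.037753


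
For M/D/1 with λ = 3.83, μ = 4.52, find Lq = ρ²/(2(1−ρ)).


ρ = 3.83/4.52 = 0.8473
M/D/1: Lq = ρ²/(2(1−ρ)) = 0.7180/(2·0.1527) = 2.35169

Final: 2.35169


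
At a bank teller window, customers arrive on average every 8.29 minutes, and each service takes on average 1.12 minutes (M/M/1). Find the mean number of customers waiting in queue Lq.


λ = 60/8.29 = 7.2376 /hr
μ = 60/1.12 = 53.5714 /hr
ρ = λ/μ = 7.2376/53.5714 = 0.1351
Lq = ρ²/(1−ρ) = 0.01825/0.8649 = 0.02110

Final: 0.02110


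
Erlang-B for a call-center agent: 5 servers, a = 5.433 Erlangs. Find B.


B(c,a) = (a^c/c!) / Σ_{k=0}^{c} a^k/k!
a^5/5! = 39.447300
Σ terms (k=0..5): 1.00000 + 5.43300 + 14.75874 + 26.72809 + 36.30342 + 39.44730 = 123.670554
B = 39.447300/123.670554 = 0.318971

Final: 0.318971


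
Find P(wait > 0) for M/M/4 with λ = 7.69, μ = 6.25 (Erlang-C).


a = λ/μ = 1.2304; ρ = a/4 = 0.3076
P₀ = 0.291061 (from M/M/c formula)
C(c,a) = [a^c/(c!(1−ρ))]·P₀ = [2.29185/(24·0.6924)]·0.291061
= 0.13792·0.291061 = 0.040142

Final: 0.040142


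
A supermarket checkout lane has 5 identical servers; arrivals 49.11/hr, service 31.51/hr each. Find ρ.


ρ = λ/(cμ) = 49.11/(5·31.51) = 49.11/157.55 = 0.3117

Final: 0.3117


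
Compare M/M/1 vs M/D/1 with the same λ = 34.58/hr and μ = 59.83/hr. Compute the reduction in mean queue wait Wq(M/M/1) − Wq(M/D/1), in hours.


ρ = 34.58/59.83 = 0.5780
Wq(M/M/1) = ρ/(μ−λ) = 0.5780/25.25 = 0.02289 hr
Wq(M/D/1) = ρ/(2(μ−λ)) = 0.01144 hr
Savings = 0.02289 − 0.01144 = 0.01144 hr

Final: 0.01144 hr


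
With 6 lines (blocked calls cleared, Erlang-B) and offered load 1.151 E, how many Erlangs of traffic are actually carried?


B(6,1.151) = 0.001022 (Erlang-B)
Carried load = a(1 − B) = 1.151·(1 − 0.001022) = 1.151·0.998978 = 1.1498 E

Final: 1.1498 Erlangs


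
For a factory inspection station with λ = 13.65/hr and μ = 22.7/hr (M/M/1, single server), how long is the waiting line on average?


ρ = 13.65/22.7 = 0.6013
Lq = ρ²/(1−ρ) = 0.3616/0.3987 = 0.9070

Final: 0.9070


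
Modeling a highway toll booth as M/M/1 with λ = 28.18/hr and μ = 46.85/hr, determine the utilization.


ρ = λ/μ = 28.18/46.85 = 0.6015

Final: 0.6015


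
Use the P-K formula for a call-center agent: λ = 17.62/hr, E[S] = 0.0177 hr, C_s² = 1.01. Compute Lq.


ρ = λ·E[S] = 17.62·0.0177 = 0.3119
Lq = ρ²(1+C_s²)/(2(1−ρ)) = 0.09727·(1+1.01)/(2·0.6881)
= 0.09727·2.0100/1.3763 = 0.14205

Final: 0.14205


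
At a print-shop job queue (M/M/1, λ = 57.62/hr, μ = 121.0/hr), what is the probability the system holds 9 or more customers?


ρ = 57.62/121.0 = 0.4762
P(N ≥ n) = ρ^n = 0.4762^9 = 0.001259

Final: 0.001259


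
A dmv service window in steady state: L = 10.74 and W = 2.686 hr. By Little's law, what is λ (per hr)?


λ = L/W = 10.74/2.686 = 3.9985 /hr

Final: 3.9985 /hr


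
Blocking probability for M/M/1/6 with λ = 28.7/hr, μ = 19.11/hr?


ρ = λ/μ = 28.7/19.11 = 1.5018
P_K = (1−ρ)ρ^K/(1−ρ^(K+1)) = (-0.5018·11.474328)/(1 − 17.232507)
= -5.758179/-16.232507 = 0.354731

Final: 0.354731


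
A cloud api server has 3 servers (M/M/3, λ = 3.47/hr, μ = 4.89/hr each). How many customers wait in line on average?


a = λ/μ = 0.7096; ρ = a/3 = 0.2365
P₀ = 0.490343
Lq = P₀·a^c·ρ / (c!·(1−ρ)²) = 0.490343·0.35732·0.2365/(6·0.58288)
= 0.01185

Final: 0.01185


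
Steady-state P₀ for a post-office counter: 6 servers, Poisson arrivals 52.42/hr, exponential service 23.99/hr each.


a = λ/μ = 52.42/23.99 = 2.1851; ρ = a/c = 0.3642
Σ_{k=0}^{5} a^k/k! (terms k=0..5) = 1.00000 + 2.18508 + 2.38728 + 1.73880 + 0.94985 + 0.41510 = 8.67611
Tail: a^6/(6!(1−ρ)) = 108.84303/(720·0.6358) = 0.23776
P₀ = 1/(8.67611 + 0.23776) = 1/8.91386 = 0.112185

Final: 0.112185


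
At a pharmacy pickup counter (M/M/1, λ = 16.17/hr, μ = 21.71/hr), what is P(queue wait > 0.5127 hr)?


ρ = 16.17/21.71 = 0.7448
P(Wq > t) = ρ·e^{−(μ−λ)t} = 0.7448·e^{−2.8404}
= 0.7448·0.058405 = 0.043501

Final: 0.043501


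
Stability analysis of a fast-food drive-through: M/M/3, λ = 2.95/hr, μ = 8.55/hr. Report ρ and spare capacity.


Total capacity cμ = 3·8.55 = 25.65/hr
ρ = λ/(cμ) = 2.95/25.65 = 0.1150
Stable ⇔ ρ < 1: YES
Spare capacity = cμ − λ = 25.65 − 2.95 = 22.70/hr

Final: ρ = 0.1150; stable; margin = 22.70/hr


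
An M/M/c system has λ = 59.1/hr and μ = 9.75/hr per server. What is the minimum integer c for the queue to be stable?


Stability requires cμ > λ ⇔ c > λ/μ.
λ/μ = 59.1/9.75 = 6.0615
Minimum integer c = ⌊6.0615⌋ + 1 = 7
Check: 7·9.75 = 68.25 > 59.1, while 6·9.75 = 58.50 ≤ 59.1

Final: 7 servers


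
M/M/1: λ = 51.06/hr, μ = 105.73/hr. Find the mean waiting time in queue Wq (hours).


ρ = 51.06/105.73 = 0.4829
Wq = ρ/(μ−λ) = 0.4829/(105.73 − 51.06) = 0.4829/54.67 = 0.008834 hr

Final: 0.008834 hr


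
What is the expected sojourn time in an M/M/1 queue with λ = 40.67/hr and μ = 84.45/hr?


W = 1/(μ−λ) = 1/(84.45 − 40.67) = 1/43.78 = 0.02284 hr

Final: 0.02284 hr


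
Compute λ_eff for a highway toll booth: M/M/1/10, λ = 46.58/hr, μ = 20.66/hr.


ρ = 2.2546; P_K = (1−ρ)ρ^10/(1−ρ^11) = 0.556535
λ_eff = λ(1 − P_K) = 46.58·(1 − 0.556535) = 46.58·0.443465 = 20.6566 /hr

Final: 20.6566 /hr


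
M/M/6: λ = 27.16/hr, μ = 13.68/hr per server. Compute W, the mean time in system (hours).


a = 1.9854; ρ = 0.3309; P₀ = 0.137134
Lq = P₀·a^c·ρ/(c!(1−ρ)²) = 0.008621
Wq = Lq/λ = 0.008621/27.16 = 0.0003174 hr
W = Wq + 1/μ = 0.0003174 + 0.07310 = 0.07342 hr

Final: 0.07342 hr


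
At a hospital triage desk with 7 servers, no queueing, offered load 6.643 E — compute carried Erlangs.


B(7,6.643) = 0.226477 (Erlang-B)
Carried load = a(1 − B) = 6.643·(1 − 0.226477) = 6.643·0.773523 = 5.1385 E

Final: 5.1385 Erlangs


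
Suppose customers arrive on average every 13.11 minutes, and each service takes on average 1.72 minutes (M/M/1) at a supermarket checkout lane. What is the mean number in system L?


λ = 60/13.11 = 4.5767 /hr
μ = 60/1.72 = 34.8837 /hr
ρ = λ/μ = 4.5767/34.8837 = 0.1312
L = ρ/(1−ρ) = 0.1312/0.8688 = 0.1510

Final: 0.1510


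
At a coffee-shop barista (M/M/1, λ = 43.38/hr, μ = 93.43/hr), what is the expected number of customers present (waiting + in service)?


ρ = λ/μ = 43.38/93.43 = 0.4643
L = ρ/(1−ρ) = 0.4643/(1 − 0.4643) = 0.4643/0.5357 = 0.8667

Final: 0.8667


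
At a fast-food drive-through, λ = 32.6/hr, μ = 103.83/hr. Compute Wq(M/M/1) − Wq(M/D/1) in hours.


ρ = 32.6/103.83 = 0.3140
Wq(M/M/1) = ρ/(μ−λ) = 0.3140/71.23 = 0.004408 hr
Wq(M/D/1) = ρ/(2(μ−λ)) = 0.002204 hr
Savings = 0.004408 − 0.002204 = 0.002204 hr

Final: 0.002204 hr


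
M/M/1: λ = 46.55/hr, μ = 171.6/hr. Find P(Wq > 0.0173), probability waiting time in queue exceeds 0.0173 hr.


ρ = 46.55/171.6 = 0.2713
P(Wq > t) = ρ·e^{−(μ−λ)t} = 0.2713·e^{−2.1634}
= 0.2713·0.114938 = 0.031179

Final: 0.031179


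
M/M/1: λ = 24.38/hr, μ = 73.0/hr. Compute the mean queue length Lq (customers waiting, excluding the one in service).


ρ = 24.38/73.0 = 0.3340
Lq = ρ²/(1−ρ) = 0.1115/0.6660 = 0.1675

Final: 0.1675


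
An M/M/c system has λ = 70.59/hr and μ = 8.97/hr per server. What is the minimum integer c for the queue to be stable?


Stability requires cμ > λ ⇔ c > λ/μ.
λ/μ = 70.59/8.97 = 7.8696
Minimum integer c = ⌊7.8696⌋ + 1 = 8
Check: 8·8.97 = 71.76 > 70.59, while 7·8.97 = 62.79 ≤ 70.59

Final: 8 servers


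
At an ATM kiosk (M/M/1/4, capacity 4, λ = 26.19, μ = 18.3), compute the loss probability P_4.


ρ = λ/μ = 26.19/18.3 = 1.4311
P_K = (1−ρ)ρ^K/(1−ρ^(K+1)) = (-0.4311·4.195055)/(1 − 6.003742)
= -1.808688/-5.003742 = 0.361467

Final: 0.361467


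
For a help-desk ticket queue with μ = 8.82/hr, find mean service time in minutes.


Mean service time = 1/μ = 1/8.82 hour = 0.11338 hour
In minutes: 0.11338 × 60 = 6.8027 min

Final: 6.8027 min


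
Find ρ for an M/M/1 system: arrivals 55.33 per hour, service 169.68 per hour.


ρ = λ/μ = 55.33/169.68 = 0.3261

Final: 0.3261


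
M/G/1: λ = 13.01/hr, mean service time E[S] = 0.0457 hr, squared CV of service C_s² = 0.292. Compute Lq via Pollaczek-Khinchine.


ρ = λ·E[S] = 13.01·0.0457 = 0.5946
Lq = ρ²(1+C_s²)/(2(1−ρ)) = 0.3535·(1+0.292)/(2·0.4054)
= 0.3535·1.2920/0.8109 = 0.56324

Final: 0.56324


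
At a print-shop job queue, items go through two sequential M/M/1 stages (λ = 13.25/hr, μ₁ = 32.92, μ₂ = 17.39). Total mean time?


Each node sees arrival rate λ = 13.25/hr (tandem ⇒ throughput preserved).
W₁ = 1/(μ₁−λ) = 1/(32.92−13.25) = 0.05084 hr
W₂ = 1/(μ₂−λ) = 1/(17.39−13.25) = 0.24155 hr
W_total = W₁ + W₂ = 0.05084 + 0.24155 = 0.29238 hr

Final: 0.29238 hr


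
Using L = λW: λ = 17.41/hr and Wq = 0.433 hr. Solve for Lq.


Lq = λWq = 17.41·0.433 = 7.5385

Final: 7.5385


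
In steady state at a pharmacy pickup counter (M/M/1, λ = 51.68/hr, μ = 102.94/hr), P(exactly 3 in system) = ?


ρ = 51.68/102.94 = 0.5020
P_n = (1−ρ)·ρ^n = (1 − 0.5020)·0.5020^3 = 0.4980·0.126536 = 0.063010

Final: 0.063010


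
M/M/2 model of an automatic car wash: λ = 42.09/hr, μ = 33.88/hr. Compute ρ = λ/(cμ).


ρ = λ/(cμ) = 42.09/(2·33.88) = 42.09/67.76 = 0.6212

Final: 0.6212


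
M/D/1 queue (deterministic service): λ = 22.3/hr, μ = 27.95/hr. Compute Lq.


ρ = 22.3/27.95 = 0.7979
M/D/1: Lq = ρ²/(2(1−ρ)) = 0.6366/(2·0.2021) = 1.57452

Final: 1.57452


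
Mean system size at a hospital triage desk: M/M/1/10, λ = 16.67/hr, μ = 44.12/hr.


ρ = 16.67/44.12 = 0.3778
L = ρ[1 − (K+1)ρ^K + Kρ^(K+1)] / [(1−ρ)(1−ρ^(K+1))]
Numerator: 0.3778·(1 − 11·0.00005929 + 10·0.00002240) = 0.377671
Denominator: (0.6222)·(0.999978) = 0.622153
L = 0.377671/0.622153 = 0.6070

Final: 0.6070


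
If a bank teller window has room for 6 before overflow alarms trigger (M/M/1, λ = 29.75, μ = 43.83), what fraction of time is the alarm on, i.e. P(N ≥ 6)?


ρ = 29.75/43.83 = 0.6788
P(N ≥ n) = ρ^n = 0.6788^6 = 0.097790

Final: 0.097790


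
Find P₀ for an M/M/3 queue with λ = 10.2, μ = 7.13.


a = λ/μ = 10.2/7.13 = 1.4306; ρ = a/c = 0.4769
Σ_{k=0}^{2} a^k/k! (terms k=0..2) = 1.00000 + 1.43058 + 1.02327 = 3.45385
Tail: a^3/(3!(1−ρ)) = 2.92774/(6·0.5231) = 0.93274
P₀ = 1/(3.45385 + 0.93274) = 1/4.38659 = 0.227968

Final: 0.227968


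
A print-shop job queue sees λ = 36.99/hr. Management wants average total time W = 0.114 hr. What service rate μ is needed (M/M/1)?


W = 1/(μ−λ) ⇒ μ − λ = 1/W = 1/0.114 = 8.7719
μ = λ + 1/W = 36.99 + 8.7719 = 45.7619 per hr

Final: 45.7619 /hr


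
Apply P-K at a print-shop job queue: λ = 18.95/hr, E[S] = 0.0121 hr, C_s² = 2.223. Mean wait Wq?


ρ = λ·E[S] = 18.95·0.0121 = 0.2293
E[S²] = E[S]²(1+C_s²) = 0.0121²·(1+2.223) = 0.0004719
Wq = λ·E[S²]/(2(1−ρ)) = 18.95·0.0004719/(2·0.7707) = 0.005801 hr

Final: 0.005801 hr


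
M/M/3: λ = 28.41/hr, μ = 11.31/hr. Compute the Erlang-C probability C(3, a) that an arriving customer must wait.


a = λ/μ = 2.5119; ρ = a/3 = 0.8373
P₀ = 0.043660 (from M/M/c formula)
C(c,a) = [a^c/(c!(1−ρ))]·P₀ = [15.84988/(6·0.1627)]·0.043660
= 16.23751·0.043660 = 0.708927

Final: 0.708927


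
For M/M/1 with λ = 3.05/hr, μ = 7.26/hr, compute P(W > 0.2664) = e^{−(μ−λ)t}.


W ~ Exponential(μ−λ) for M/M/1.
μ − λ = 7.26 − 3.05 = 4.2100
P(W > t) = e^{−(μ−λ)t} = e^{−1.1215} = 0.325776

Final: 0.325776


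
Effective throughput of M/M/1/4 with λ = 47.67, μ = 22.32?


ρ = 2.1358; P_K = (1−ρ)ρ^4/(1−ρ^5) = 0.544023
λ_eff = λ(1 − P_K) = 47.67·(1 − 0.544023) = 47.67·0.455977 = 21.7364 /hr

Final: 21.7364 /hr


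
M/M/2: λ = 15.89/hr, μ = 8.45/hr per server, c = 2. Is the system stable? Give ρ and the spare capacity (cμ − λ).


Total capacity cμ = 2·8.45 = 16.90/hr
ρ = λ/(cμ) = 15.89/16.90 = 0.9402
Stable ⇔ ρ < 1: YES
Spare capacity = cμ − λ = 16.90 − 15.89 = 1.01/hr

Final: ρ = 0.9402; stable; margin = 1.01/hr


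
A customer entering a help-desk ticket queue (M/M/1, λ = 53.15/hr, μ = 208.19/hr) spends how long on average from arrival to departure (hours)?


W = 1/(μ−λ) = 1/(208.19 − 53.15) = 1/155.04 = 0.006450 hr

Final: 0.006450 hr


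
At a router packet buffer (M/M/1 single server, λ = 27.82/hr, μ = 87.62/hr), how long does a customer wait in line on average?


ρ = 27.82/87.62 = 0.3175
Wq = ρ/(μ−λ) = 0.3175/(87.62 − 27.82) = 0.3175/59.80 = 0.005309 hr

Final: 0.005309 hr


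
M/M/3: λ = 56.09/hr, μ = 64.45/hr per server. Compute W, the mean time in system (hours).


a = 0.8703; ρ = 0.2901; P₀ = 0.416019
Lq = P₀·a^c·ρ/(c!(1−ρ)²) = 0.02631
Wq = Lq/λ = 0.02631/56.09 = 0.0004690 hr
W = Wq + 1/μ = 0.0004690 + 0.01552 = 0.01598 hr

Final: 0.01598 hr


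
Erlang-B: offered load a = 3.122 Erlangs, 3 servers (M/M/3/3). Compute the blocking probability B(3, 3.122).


B(c,a) = (a^c/c!) / Σ_{k=0}^{c} a^k/k!
a^3/3! = 5.071629
Σ terms (k=0..3): 1.00000 + 3.12200 + 4.87344 + 5.07163 = 14.067071
B = 5.071629/14.067071 = 0.360532

Final: 0.360532


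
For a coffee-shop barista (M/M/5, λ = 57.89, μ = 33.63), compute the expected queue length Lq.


a = λ/μ = 1.7214; ρ = a/5 = 0.3443
P₀ = 0.178222
Lq = P₀·a^c·ρ / (c!·(1−ρ)²) = 0.178222·15.11414·0.3443/(120·0.42997)
= 0.01797

Final: 0.01797


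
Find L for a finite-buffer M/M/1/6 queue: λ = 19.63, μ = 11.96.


ρ = 19.63/11.96 = 1.6413
L = ρ[1 − (K+1)ρ^K + Kρ^(K+1)] / [(1−ρ)(1−ρ^(K+1))]
Numerator: 1.6413·(1 − 7·19.549458 + 6·32.086610) = 93.018390
Denominator: (-0.6413)·(-31.086610) = 19.935978
L = 93.018390/19.935978 = 4.6659

Final: 4.6659


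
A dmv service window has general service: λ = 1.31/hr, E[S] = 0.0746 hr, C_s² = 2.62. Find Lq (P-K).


ρ = λ·E[S] = 1.31·0.0746 = 0.09773
Lq = ρ²(1+C_s²)/(2(1−ρ)) = 0.009550·(1+2.62)/(2·0.9023)
= 0.009550·3.6200/1.8045 = 0.01916

Final: 0.01916


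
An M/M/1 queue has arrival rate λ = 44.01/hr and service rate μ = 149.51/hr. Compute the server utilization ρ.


ρ = λ/μ = 44.01/149.51 = 0.2944

Final: 0.2944


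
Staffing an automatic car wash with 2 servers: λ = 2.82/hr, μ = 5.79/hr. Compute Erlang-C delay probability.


a = λ/μ = 0.4870; ρ = a/2 = 0.2435
P₀ = 0.608333 (from M/M/c formula)
C(c,a) = [a^c/(c!(1−ρ))]·P₀ = [0.23721/(2·0.7565)]·0.608333
= 0.15679·0.608333 = 0.095380

Final: 0.095380


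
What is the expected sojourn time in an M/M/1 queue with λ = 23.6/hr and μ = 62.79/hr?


W = 1/(μ−λ) = 1/(62.79 − 23.6) = 1/39.19 = 0.02552 hr

Final: 0.02552 hr


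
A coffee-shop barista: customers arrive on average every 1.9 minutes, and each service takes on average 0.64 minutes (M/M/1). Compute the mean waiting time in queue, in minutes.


λ = 60/1.9 = 31.5789 /hr
μ = 60/0.64 = 93.7500 /hr
ρ = λ/μ = 31.5789/93.7500 = 0.3368
Wq = ρ/(μ−λ) = 0.3368/(93.7500−31.5789) = 0.005418 hr
In minutes: 0.005418·60 = 0.3251 min

Final: 0.3251 min


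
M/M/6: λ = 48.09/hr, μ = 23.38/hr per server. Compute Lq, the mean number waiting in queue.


a = λ/μ = 2.0569; ρ = a/6 = 0.3428
P₀ = 0.127627
Lq = P₀·a^c·ρ / (c!·(1−ρ)²) = 0.127627·75.72890·0.3428/(720·0.43189)
= 0.01066

Final: 0.01066


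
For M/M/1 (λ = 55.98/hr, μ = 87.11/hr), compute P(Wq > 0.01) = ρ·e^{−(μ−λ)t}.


ρ = 55.98/87.11 = 0.6426
P(Wq > t) = ρ·e^{−(μ−λ)t} = 0.6426·e^{−0.3113}
= 0.6426·0.732494 = 0.470727

Final: 0.470727


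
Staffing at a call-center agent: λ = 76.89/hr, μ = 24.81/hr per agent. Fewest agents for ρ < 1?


Stability requires cμ > λ ⇔ c > λ/μ.
λ/μ = 76.89/24.81 = 3.0992
Minimum integer c = ⌊3.0992⌋ + 1 = 4
Check: 4·24.81 = 99.24 > 76.89, while 3·24.81 = 74.43 ≤ 76.89

Final: 4 servers


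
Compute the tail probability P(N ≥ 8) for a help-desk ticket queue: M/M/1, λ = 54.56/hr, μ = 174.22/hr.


ρ = 54.56/174.22 = 0.3132
P(N ≥ n) = ρ^n = 0.3132^8 = 0.00009251

Final: 0.00009251


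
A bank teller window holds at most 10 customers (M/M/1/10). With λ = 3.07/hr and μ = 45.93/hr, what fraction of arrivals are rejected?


ρ = λ/μ = 3.07/45.93 = 0.06684
P_K = (1−ρ)ρ^K/(1−ρ^(K+1)) = (0.9332·1.780e-12)/(1 − 1.190e-13)
= 1.661e-12/1.000000 = 1.661e-12

Final: 1.661e-12


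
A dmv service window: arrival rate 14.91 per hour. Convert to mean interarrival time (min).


Mean interarrival time = 1/λ = 1/14.91 hour = 0.06707 hour
In minutes: 0.06707 × 60 = 4.0241 min

Final: 4.0241 min


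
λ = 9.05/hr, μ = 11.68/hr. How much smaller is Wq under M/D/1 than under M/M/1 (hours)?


ρ = 9.05/11.68 = 0.7748
Wq(M/M/1) = ρ/(μ−λ) = 0.7748/2.63 = 0.29461 hr
Wq(M/D/1) = ρ/(2(μ−λ)) = 0.14731 hr
Savings = 0.29461 − 0.14731 = 0.14731 hr

Final: 0.14731 hr


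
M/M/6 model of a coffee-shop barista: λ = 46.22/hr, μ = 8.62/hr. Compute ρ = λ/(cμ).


ρ = λ/(cμ) = 46.22/(6·8.62) = 46.22/51.72 = 0.8937

Final: 0.8937


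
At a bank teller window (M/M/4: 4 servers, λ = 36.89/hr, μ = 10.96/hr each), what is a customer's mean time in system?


a = 3.3659; ρ = 0.8415; P₀ = 0.019952
Lq = P₀·a^c·ρ/(c!(1−ρ)²) = 3.57258
Wq = Lq/λ = 3.57258/36.89 = 0.09684 hr
W = Wq + 1/μ = 0.09684 + 0.09124 = 0.18808 hr

Final: 0.18808 hr


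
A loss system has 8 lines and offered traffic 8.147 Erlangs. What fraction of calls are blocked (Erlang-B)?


B(c,a) = (a^c/c!) / Σ_{k=0}^{c} a^k/k!
a^8/8! = 481.350256
Σ terms (k=0..8): 1.00000 + 8.14700 + 33.18680 + 90.12430 + 183.56067 + 299.09375 + 406.11946 + 472.66504 + 481.35026 = 1975.247270
B = 481.350256/1975.247270 = 0.243691

Final: 0.243691


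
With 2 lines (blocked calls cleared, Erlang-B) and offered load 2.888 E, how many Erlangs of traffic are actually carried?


B(2,2.888) = 0.517514 (Erlang-B)
Carried load = a(1 − B) = 2.888·(1 − 0.517514) = 2.888·0.482486 = 1.3934 E

Final: 1.3934 Erlangs


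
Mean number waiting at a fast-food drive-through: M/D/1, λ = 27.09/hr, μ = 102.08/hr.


ρ = 27.09/102.08 = 0.2654
M/D/1: Lq = ρ²/(2(1−ρ)) = 0.07043/(2·0.7346) = 0.04793

Final: 0.04793


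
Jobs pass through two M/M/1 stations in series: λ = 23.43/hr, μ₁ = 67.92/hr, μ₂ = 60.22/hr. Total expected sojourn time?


Each node sees arrival rate λ = 23.43/hr (tandem ⇒ throughput preserved).
W₁ = 1/(μ₁−λ) = 1/(67.92−23.43) = 0.02248 hr
W₂ = 1/(μ₂−λ) = 1/(60.22−23.43) = 0.02718 hr
W_total = W₁ + W₂ = 0.02248 + 0.02718 = 0.04966 hr

Final: 0.04966 hr


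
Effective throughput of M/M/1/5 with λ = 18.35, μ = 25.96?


ρ = 0.7069; P_K = (1−ρ)ρ^5/(1−ρ^6) = 0.059101
λ_eff = λ(1 − P_K) = 18.35·(1 − 0.059101) = 18.35·0.940899 = 17.2655 /hr

Final: 17.2655 /hr


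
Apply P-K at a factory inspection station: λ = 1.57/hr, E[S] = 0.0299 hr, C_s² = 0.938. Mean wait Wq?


ρ = λ·E[S] = 1.57·0.0299 = 0.04694
E[S²] = E[S]²(1+C_s²) = 0.0299²·(1+0.938) = 0.001733
Wq = λ·E[S²]/(2(1−ρ)) = 1.57·0.001733/(2·0.9531) = 0.001427 hr

Final: 0.001427 hr


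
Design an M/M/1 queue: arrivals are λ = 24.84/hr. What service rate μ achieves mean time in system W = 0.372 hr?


W = 1/(μ−λ) ⇒ μ − λ = 1/W = 1/0.372 = 2.6882
μ = λ + 1/W = 24.84 + 2.6882 = 27.5282 per hr

Final: 27.5282 /hr


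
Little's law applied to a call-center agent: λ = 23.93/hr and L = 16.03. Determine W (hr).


W = L/λ = 16.03/23.93 = 0.6699 hr

Final: 0.6699 hr


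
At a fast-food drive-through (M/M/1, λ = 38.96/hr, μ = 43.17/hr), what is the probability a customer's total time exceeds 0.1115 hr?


W ~ Exponential(μ−λ) for M/M/1.
μ − λ = 43.17 − 38.96 = 4.2100
P(W > t) = e^{−(μ−λ)t} = e^{−0.4694} = 0.625368

Final: 0.625368


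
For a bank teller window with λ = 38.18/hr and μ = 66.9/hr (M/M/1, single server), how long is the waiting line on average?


ρ = 38.18/66.9 = 0.5707
Lq = ρ²/(1−ρ) = 0.3257/0.4293 = 0.7587

Final: 0.7587


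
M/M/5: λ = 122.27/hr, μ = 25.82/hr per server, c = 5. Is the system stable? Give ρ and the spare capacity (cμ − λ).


Total capacity cμ = 5·25.82 = 129.10/hr
ρ = λ/(cμ) = 122.27/129.10 = 0.9471
Stable ⇔ ρ < 1: YES
Spare capacity = cμ − λ = 129.10 − 122.27 = 6.83/hr

Final: ρ = 0.9471; stable; margin = 6.83/hr


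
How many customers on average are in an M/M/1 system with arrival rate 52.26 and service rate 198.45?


ρ = λ/μ = 52.26/198.45 = 0.2633
L = ρ/(1−ρ) = 0.2633/(1 − 0.2633) = 0.2633/0.7367 = 0.3575

Final: 0.3575


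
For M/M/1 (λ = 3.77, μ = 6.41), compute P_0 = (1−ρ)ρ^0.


ρ = 3.77/6.41 = 0.5881
P_n = (1−ρ)·ρ^n = (1 − 0.5881)·0.5881^0 = 0.4119·1.000000 = 0.411856

Final: 0.411856


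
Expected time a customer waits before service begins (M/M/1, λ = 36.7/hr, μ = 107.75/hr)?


ρ = 36.7/107.75 = 0.3406
Wq = ρ/(μ−λ) = 0.3406/(107.75 − 36.7) = 0.3406/71.05 = 0.004794 hr

Final: 0.004794 hr


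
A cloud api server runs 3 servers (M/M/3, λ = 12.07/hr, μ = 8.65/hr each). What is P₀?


a = λ/μ = 12.07/8.65 = 1.3954; ρ = a/c = 0.4651
Σ_{k=0}^{2} a^k/k! (terms k=0..2) = 1.00000 + 1.39538 + 0.97354 = 3.36891
Tail: a^3/(3!(1−ρ)) = 2.71690/(6·0.5349) = 0.84658
P₀ = 1/(3.36891 + 0.84658) = 1/4.21550 = 0.237220

Final: 0.237220


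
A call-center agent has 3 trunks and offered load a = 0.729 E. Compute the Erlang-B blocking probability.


B(c,a) = (a^c/c!) / Σ_{k=0}^{c} a^k/k!
a^3/3! = 0.064570
Σ terms (k=0..3): 1.00000 + 0.72900 + 0.26572 + 0.06457 = 2.059291
B = 0.064570/2.059291 = 0.031355

Final: 0.031355


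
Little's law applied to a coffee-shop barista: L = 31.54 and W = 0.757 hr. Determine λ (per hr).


λ = L/W = 31.54/0.757 = 41.6645 /hr

Final: 41.6645 /hr


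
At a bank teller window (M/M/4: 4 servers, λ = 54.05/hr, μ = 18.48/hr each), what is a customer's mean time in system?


a = 2.9248; ρ = 0.7312; P₀ = 0.042168
Lq = P₀·a^c·ρ/(c!(1−ρ)²) = 1.30108
Wq = Lq/λ = 1.30108/54.05 = 0.02407 hr
W = Wq + 1/μ = 0.02407 + 0.05411 = 0.07818 hr

Final: 0.07818 hr


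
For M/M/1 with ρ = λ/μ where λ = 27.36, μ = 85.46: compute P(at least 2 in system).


ρ = 27.36/85.46 = 0.3201
P(N ≥ n) = ρ^n = 0.3201^2 = 0.102496

Final: 0.102496


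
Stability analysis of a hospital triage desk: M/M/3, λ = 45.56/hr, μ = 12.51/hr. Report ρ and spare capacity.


Total capacity cμ = 3·12.51 = 37.53/hr
ρ = λ/(cμ) = 45.56/37.53 = 1.2140
Stable ⇔ ρ < 1: NO
Spare capacity = cμ − λ = 37.53 − 45.56 = -8.03/hr

Final: ρ = 1.2140; unstable; margin = -8.03/hr


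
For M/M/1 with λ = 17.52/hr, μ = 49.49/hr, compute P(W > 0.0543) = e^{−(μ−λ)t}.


W ~ Exponential(μ−λ) for M/M/1.
μ − λ = 49.49 − 17.52 = 31.9700
P(W > t) = e^{−(μ−λ)t} = e^{−1.7360} = 0.176229

Final: 0.176229


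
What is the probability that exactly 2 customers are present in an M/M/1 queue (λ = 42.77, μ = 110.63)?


ρ = 42.77/110.63 = 0.3866
P_n = (1−ρ)·ρ^n = (1 − 0.3866)·0.3866^2 = 0.6134·0.149463 = 0.091680

Final: 0.091680


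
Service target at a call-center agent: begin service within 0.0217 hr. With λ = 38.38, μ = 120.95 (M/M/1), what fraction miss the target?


ρ = 38.38/120.95 = 0.3173
P(Wq > t) = ρ·e^{−(μ−λ)t} = 0.3173·e^{−1.7918}
= 0.3173·0.166665 = 0.052886

Final: 0.052886


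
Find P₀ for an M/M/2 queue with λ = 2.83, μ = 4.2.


a = λ/μ = 2.83/4.2 = 0.6738; ρ = a/c = 0.3369
Σ_{k=0}^{1} a^k/k! (terms k=0..1) = 1.00000 + 0.67381 = 1.67381
Tail: a^2/(2!(1−ρ)) = 0.45402/(2·0.6631) = 0.34235
P₀ = 1/(1.67381 + 0.34235) = 1/2.01616 = 0.495993

Final: 0.495993


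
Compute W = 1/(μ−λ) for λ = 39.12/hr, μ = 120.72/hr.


W = 1/(μ−λ) = 1/(120.72 − 39.12) = 1/81.60 = 0.01225 hr

Final: 0.01225 hr


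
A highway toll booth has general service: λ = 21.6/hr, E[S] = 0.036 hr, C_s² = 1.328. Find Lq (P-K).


ρ = λ·E[S] = 21.6·0.036 = 0.7776
Lq = ρ²(1+C_s²)/(2(1−ρ)) = 0.6047·(1+1.328)/(2·0.2224)
= 0.6047·2.3280/0.4448 = 3.16469

Final: 3.16469


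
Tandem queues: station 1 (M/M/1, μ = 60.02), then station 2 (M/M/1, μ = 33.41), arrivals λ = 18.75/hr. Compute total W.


Each node sees arrival rate λ = 18.75/hr (tandem ⇒ throughput preserved).
W₁ = 1/(μ₁−λ) = 1/(60.02−18.75) = 0.02423 hr
W₂ = 1/(μ₂−λ) = 1/(33.41−18.75) = 0.06821 hr
W_total = W₁ + W₂ = 0.02423 + 0.06821 = 0.09244 hr

Final: 0.09244 hr


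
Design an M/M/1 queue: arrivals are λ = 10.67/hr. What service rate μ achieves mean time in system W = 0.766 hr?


W = 1/(μ−λ) ⇒ μ − λ = 1/W = 1/0.766 = 1.3055
μ = λ + 1/W = 10.67 + 1.3055 = 11.9755 per hr

Final: 11.9755 /hr


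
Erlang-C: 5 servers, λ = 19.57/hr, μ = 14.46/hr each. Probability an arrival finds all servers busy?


a = λ/μ = 1.3534; ρ = a/5 = 0.2707
P₀ = 0.258128 (from M/M/c formula)
C(c,a) = [a^c/(c!(1−ρ))]·P₀ = [4.54059/(120·0.7293)]·0.258128
= 0.05188·0.258128 = 0.013392

Final: 0.013392


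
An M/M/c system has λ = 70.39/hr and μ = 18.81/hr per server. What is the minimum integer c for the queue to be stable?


Stability requires cμ > λ ⇔ c > λ/μ.
λ/μ = 70.39/18.81 = 3.7422
Minimum integer c = ⌊3.7422⌋ + 1 = 4
Check: 4·18.81 = 75.24 > 70.39, while 3·18.81 = 56.43 ≤ 70.39

Final: 4 servers


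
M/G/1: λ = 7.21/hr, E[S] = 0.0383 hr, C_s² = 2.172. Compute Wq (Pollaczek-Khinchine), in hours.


ρ = λ·E[S] = 7.21·0.0383 = 0.2761
E[S²] = E[S]²(1+C_s²) = 0.0383²·(1+2.172) = 0.004653
Wq = λ·E[S²]/(2(1−ρ)) = 7.21·0.004653/(2·0.7239) = 0.02317 hr

Final: 0.02317 hr


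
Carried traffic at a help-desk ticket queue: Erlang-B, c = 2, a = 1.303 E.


B(2,1.303) = 0.269331 (Erlang-B)
Carried load = a(1 − B) = 1.303·(1 − 0.269331) = 1.303·0.730669 = 0.9521 E

Final: 0.9521 Erlangs


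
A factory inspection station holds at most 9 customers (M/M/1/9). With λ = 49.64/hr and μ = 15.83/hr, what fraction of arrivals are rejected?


ρ = λ/μ = 49.64/15.83 = 3.1358
P_K = (1−ρ)ρ^K/(1−ρ^(K+1)) = (-2.1358·29319.578440)/(1 − 91940.863787)
= -62621.285347/-91939.863787 = 0.681111

Final: 0.681111


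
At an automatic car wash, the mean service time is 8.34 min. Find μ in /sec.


μ = 1/(service time) in consistent units.
1 second = 0.0166667 min, so μ = 0.0166667/8.34 = 0.001998 per second

Final: 0.001998 /sec


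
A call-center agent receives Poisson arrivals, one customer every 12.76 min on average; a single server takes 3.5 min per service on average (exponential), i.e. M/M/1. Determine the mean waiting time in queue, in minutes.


λ = 60/12.76 = 4.7022 /hr
μ = 60/3.5 = 17.1429 /hr
ρ = λ/μ = 4.7022/17.1429 = 0.2743
Wq = ρ/(μ−λ) = 0.2743/(17.1429−4.7022) = 0.02205 hr
In minutes: 0.02205·60 = 1.323 min

Final: 1.323 min


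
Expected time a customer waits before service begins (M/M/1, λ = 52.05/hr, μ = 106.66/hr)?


ρ = 52.05/106.66 = 0.4880
Wq = ρ/(μ−λ) = 0.4880/(106.66 − 52.05) = 0.4880/54.61 = 0.008936 hr

Final: 0.008936 hr


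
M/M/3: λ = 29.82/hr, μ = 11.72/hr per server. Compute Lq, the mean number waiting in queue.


a = λ/μ = 2.5444; ρ = a/3 = 0.8481
P₀ = 0.040230
Lq = P₀·a^c·ρ / (c!·(1−ρ)²) = 0.040230·16.47176·0.8481/(6·0.02307)
= 4.06082

Final: 4.06082


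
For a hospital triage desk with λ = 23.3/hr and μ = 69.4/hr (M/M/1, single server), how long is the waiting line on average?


ρ = 23.3/69.4 = 0.3357
Lq = ρ²/(1−ρ) = 0.1127/0.6643 = 0.1697

Final: 0.1697


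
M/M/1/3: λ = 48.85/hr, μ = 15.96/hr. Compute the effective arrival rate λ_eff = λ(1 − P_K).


ρ = 3.0608; P_K = (1−ρ)ρ^3/(1−ρ^4) = 0.681045
λ_eff = λ(1 − P_K) = 48.85·(1 − 0.681045) = 48.85·0.318955 = 15.5809 /hr

Final: 15.5809 /hr


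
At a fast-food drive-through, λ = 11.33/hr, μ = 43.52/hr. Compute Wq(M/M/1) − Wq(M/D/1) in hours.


ρ = 11.33/43.52 = 0.2603
Wq(M/M/1) = ρ/(μ−λ) = 0.2603/32.19 = 0.008088 hr
Wq(M/D/1) = ρ/(2(μ−λ)) = 0.004044 hr
Savings = 0.008088 − 0.004044 = 0.004044 hr

Final: 0.004044 hr


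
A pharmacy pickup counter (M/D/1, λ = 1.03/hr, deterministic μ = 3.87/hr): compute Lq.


ρ = 1.03/3.87 = 0.2661
M/D/1: Lq = ρ²/(2(1−ρ)) = 0.07084/(2·0.7339) = 0.04826

Final: 0.04826


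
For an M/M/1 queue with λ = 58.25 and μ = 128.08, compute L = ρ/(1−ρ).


ρ = λ/μ = 58.25/128.08 = 0.4548
L = ρ/(1−ρ) = 0.4548/(1 − 0.4548) = 0.4548/0.5452 = 0.8342

Final: 0.8342


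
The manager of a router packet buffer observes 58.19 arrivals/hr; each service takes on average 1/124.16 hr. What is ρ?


ρ = λ/μ = 58.19/124.16 = 0.4687

Final: 0.4687


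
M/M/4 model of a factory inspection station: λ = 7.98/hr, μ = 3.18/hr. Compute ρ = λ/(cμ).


ρ = λ/(cμ) = 7.98/(4·3.18) = 7.98/12.72 = 0.6274

Final: 0.6274


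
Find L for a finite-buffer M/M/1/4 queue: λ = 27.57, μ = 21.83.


ρ = 27.57/21.83 = 1.2629
L = ρ[1 − (K+1)ρ^K + Kρ^(K+1)] / [(1−ρ)(1−ρ^(K+1))]
Numerator: 1.2629·(1 − 5·2.544088 + 4·3.213033) = 1.429259
Denominator: (-0.2629)·(-2.213033) = 0.581897
L = 1.429259/0.581897 = 2.4562

Final: 2.4562


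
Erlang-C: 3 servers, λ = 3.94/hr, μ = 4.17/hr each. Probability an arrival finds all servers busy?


a = λ/μ = 0.9448; ρ = a/3 = 0.3149
P₀ = 0.385145 (from M/M/c formula)
C(c,a) = [a^c/(c!(1−ρ))]·P₀ = [0.84349/(6·0.6851)]·0.385145
= 0.20521·0.385145 = 0.079037

Final: 0.079037
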